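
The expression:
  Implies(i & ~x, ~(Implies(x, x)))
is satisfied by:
  {x: True, i: False}
  {i: False, x: False}
  {i: True, x: True}


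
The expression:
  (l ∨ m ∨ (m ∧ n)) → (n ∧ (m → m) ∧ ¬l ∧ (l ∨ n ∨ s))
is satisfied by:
  {n: True, m: False, l: False}
  {m: False, l: False, n: False}
  {n: True, m: True, l: False}


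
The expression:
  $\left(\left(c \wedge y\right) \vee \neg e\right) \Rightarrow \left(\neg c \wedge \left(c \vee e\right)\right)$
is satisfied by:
  {e: True, c: False, y: False}
  {y: True, e: True, c: False}
  {c: True, e: True, y: False}


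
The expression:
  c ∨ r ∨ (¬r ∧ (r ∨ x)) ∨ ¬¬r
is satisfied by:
  {r: True, x: True, c: True}
  {r: True, x: True, c: False}
  {r: True, c: True, x: False}
  {r: True, c: False, x: False}
  {x: True, c: True, r: False}
  {x: True, c: False, r: False}
  {c: True, x: False, r: False}


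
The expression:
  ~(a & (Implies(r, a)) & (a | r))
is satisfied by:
  {a: False}


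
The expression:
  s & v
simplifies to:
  s & v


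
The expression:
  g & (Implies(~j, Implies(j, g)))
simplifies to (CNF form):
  g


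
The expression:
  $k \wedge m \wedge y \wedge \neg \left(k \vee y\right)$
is never true.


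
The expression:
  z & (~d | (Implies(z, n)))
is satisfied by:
  {z: True, n: True, d: False}
  {z: True, d: False, n: False}
  {z: True, n: True, d: True}


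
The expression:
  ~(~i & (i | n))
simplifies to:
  i | ~n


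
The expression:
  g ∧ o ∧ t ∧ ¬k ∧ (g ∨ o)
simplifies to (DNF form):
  g ∧ o ∧ t ∧ ¬k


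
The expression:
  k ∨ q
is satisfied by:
  {k: True, q: True}
  {k: True, q: False}
  {q: True, k: False}


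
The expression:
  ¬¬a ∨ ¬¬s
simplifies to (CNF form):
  a ∨ s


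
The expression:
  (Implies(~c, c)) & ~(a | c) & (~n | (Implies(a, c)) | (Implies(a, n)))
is never true.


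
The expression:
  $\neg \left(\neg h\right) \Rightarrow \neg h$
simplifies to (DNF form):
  $\neg h$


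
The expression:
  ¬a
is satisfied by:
  {a: False}


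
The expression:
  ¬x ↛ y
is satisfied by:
  {x: False, y: False}


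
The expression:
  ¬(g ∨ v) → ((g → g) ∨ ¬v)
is always true.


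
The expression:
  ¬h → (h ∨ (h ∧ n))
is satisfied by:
  {h: True}


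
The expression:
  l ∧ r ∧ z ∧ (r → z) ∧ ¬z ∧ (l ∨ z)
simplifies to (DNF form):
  False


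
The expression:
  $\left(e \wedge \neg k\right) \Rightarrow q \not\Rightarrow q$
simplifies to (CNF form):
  $k \vee \neg e$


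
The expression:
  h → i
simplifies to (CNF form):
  i ∨ ¬h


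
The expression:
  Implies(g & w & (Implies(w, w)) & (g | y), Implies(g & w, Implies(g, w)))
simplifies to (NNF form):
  True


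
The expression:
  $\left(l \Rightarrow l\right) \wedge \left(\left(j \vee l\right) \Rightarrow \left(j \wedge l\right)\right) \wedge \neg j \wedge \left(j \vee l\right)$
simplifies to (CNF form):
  $\text{False}$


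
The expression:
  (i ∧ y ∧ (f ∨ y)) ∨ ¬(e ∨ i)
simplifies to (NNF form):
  (i ∧ y) ∨ (¬e ∧ ¬i)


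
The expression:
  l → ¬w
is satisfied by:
  {l: False, w: False}
  {w: True, l: False}
  {l: True, w: False}


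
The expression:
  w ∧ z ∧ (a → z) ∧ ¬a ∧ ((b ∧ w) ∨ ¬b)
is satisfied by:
  {z: True, w: True, a: False}


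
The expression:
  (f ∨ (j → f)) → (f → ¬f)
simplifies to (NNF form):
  ¬f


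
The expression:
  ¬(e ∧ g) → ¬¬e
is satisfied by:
  {e: True}


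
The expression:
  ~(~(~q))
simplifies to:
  ~q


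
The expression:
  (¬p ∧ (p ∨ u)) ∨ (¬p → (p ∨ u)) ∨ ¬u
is always true.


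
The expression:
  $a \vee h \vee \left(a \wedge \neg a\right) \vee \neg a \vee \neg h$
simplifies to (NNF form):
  $\text{True}$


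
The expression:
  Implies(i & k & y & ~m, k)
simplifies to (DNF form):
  True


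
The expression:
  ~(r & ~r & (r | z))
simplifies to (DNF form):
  True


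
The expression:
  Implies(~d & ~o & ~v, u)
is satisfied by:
  {d: True, o: True, v: True, u: True}
  {d: True, o: True, v: True, u: False}
  {d: True, o: True, u: True, v: False}
  {d: True, o: True, u: False, v: False}
  {d: True, v: True, u: True, o: False}
  {d: True, v: True, u: False, o: False}
  {d: True, v: False, u: True, o: False}
  {d: True, v: False, u: False, o: False}
  {o: True, v: True, u: True, d: False}
  {o: True, v: True, u: False, d: False}
  {o: True, u: True, v: False, d: False}
  {o: True, u: False, v: False, d: False}
  {v: True, u: True, o: False, d: False}
  {v: True, o: False, u: False, d: False}
  {u: True, o: False, v: False, d: False}


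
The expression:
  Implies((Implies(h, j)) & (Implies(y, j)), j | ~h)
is always true.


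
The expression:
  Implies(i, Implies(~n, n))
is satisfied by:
  {n: True, i: False}
  {i: False, n: False}
  {i: True, n: True}


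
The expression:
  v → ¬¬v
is always true.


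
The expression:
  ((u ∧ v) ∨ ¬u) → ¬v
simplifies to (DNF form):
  ¬v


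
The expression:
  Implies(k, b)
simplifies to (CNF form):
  b | ~k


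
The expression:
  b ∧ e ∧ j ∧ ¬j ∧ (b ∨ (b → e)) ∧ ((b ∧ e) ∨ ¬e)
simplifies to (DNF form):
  False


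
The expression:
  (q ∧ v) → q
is always true.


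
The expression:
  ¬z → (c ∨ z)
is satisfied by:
  {z: True, c: True}
  {z: True, c: False}
  {c: True, z: False}


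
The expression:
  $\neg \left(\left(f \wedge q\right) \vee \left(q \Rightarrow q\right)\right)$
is never true.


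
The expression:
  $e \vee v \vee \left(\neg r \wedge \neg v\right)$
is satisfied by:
  {v: True, e: True, r: False}
  {v: True, e: False, r: False}
  {e: True, v: False, r: False}
  {v: False, e: False, r: False}
  {r: True, v: True, e: True}
  {r: True, v: True, e: False}
  {r: True, e: True, v: False}


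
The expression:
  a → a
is always true.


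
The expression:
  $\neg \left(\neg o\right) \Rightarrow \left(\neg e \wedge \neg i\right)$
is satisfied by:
  {e: False, o: False, i: False}
  {i: True, e: False, o: False}
  {e: True, i: False, o: False}
  {i: True, e: True, o: False}
  {o: True, i: False, e: False}


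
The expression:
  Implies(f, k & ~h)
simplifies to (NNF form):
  ~f | (k & ~h)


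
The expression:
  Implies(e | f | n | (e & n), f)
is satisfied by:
  {f: True, e: False, n: False}
  {n: True, f: True, e: False}
  {f: True, e: True, n: False}
  {n: True, f: True, e: True}
  {n: False, e: False, f: False}


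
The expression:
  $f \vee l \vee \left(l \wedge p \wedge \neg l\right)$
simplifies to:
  $f \vee l$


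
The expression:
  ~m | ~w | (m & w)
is always true.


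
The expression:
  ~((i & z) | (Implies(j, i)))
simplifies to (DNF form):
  j & ~i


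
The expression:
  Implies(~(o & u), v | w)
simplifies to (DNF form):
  v | w | (o & u)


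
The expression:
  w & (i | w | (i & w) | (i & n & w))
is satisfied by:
  {w: True}


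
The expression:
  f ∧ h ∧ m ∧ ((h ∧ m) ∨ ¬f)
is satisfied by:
  {h: True, m: True, f: True}


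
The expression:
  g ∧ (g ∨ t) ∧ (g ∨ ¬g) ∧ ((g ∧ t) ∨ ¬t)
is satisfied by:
  {g: True}


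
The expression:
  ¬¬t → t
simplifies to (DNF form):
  True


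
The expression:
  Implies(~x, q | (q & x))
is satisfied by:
  {x: True, q: True}
  {x: True, q: False}
  {q: True, x: False}


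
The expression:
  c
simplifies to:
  c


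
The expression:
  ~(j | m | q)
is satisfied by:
  {q: False, j: False, m: False}


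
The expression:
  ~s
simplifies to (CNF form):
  ~s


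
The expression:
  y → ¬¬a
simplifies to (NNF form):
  a ∨ ¬y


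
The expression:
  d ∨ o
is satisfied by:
  {d: True, o: True}
  {d: True, o: False}
  {o: True, d: False}


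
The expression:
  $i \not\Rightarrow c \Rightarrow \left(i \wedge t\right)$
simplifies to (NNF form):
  $c \vee t \vee \neg i$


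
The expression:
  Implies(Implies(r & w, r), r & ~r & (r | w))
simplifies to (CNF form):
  False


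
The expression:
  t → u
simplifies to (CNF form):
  u ∨ ¬t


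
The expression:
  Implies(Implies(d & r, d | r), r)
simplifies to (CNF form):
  r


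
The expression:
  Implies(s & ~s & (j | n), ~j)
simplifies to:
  True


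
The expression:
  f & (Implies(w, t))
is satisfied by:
  {t: True, f: True, w: False}
  {f: True, w: False, t: False}
  {t: True, w: True, f: True}


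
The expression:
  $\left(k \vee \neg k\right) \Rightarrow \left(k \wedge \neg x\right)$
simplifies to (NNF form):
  $k \wedge \neg x$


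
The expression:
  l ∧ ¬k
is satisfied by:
  {l: True, k: False}


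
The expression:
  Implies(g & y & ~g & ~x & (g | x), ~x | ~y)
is always true.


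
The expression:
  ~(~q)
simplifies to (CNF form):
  q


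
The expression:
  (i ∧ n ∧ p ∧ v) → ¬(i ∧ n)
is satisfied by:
  {p: False, v: False, n: False, i: False}
  {i: True, p: False, v: False, n: False}
  {n: True, p: False, v: False, i: False}
  {i: True, n: True, p: False, v: False}
  {v: True, i: False, p: False, n: False}
  {i: True, v: True, p: False, n: False}
  {n: True, v: True, i: False, p: False}
  {i: True, n: True, v: True, p: False}
  {p: True, n: False, v: False, i: False}
  {i: True, p: True, n: False, v: False}
  {n: True, p: True, i: False, v: False}
  {i: True, n: True, p: True, v: False}
  {v: True, p: True, n: False, i: False}
  {i: True, v: True, p: True, n: False}
  {n: True, v: True, p: True, i: False}


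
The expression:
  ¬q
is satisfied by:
  {q: False}


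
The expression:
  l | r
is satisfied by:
  {r: True, l: True}
  {r: True, l: False}
  {l: True, r: False}


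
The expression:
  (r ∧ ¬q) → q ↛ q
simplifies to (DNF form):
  q ∨ ¬r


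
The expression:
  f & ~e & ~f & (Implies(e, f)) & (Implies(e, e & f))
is never true.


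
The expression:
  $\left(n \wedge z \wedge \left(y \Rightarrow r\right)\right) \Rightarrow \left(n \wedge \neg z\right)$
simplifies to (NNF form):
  $\left(y \wedge \neg r\right) \vee \neg n \vee \neg z$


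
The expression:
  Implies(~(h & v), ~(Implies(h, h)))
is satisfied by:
  {h: True, v: True}


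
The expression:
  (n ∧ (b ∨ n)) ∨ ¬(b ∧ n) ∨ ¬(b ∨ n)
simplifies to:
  True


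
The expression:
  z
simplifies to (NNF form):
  z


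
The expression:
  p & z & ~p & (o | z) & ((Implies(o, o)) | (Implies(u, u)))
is never true.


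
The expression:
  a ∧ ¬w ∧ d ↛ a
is never true.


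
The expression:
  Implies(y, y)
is always true.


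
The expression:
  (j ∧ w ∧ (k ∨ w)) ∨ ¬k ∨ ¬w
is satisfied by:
  {j: True, w: False, k: False}
  {w: False, k: False, j: False}
  {j: True, k: True, w: False}
  {k: True, w: False, j: False}
  {j: True, w: True, k: False}
  {w: True, j: False, k: False}
  {j: True, k: True, w: True}


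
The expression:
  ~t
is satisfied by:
  {t: False}


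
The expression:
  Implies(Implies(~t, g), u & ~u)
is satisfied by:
  {g: False, t: False}


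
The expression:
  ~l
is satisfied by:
  {l: False}


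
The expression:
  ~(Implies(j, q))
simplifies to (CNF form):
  j & ~q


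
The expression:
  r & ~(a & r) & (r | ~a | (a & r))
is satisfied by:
  {r: True, a: False}


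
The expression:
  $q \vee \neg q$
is always true.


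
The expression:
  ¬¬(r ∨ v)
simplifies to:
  r ∨ v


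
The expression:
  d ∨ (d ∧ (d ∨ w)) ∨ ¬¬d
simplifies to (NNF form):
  d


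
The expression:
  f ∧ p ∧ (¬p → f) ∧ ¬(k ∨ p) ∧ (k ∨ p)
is never true.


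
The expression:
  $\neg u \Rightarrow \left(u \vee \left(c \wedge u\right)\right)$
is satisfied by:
  {u: True}


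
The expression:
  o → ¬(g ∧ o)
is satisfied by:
  {g: False, o: False}
  {o: True, g: False}
  {g: True, o: False}


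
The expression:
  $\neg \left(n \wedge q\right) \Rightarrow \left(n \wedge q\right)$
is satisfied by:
  {q: True, n: True}


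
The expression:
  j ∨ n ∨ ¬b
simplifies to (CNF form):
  j ∨ n ∨ ¬b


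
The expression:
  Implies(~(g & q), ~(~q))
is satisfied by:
  {q: True}


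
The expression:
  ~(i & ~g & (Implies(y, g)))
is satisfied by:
  {y: True, g: True, i: False}
  {y: True, g: False, i: False}
  {g: True, y: False, i: False}
  {y: False, g: False, i: False}
  {y: True, i: True, g: True}
  {y: True, i: True, g: False}
  {i: True, g: True, y: False}


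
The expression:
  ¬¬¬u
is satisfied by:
  {u: False}


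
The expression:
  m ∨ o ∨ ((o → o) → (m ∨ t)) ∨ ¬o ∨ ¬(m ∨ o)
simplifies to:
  True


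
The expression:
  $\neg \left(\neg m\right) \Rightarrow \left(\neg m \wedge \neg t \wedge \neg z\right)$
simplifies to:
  $\neg m$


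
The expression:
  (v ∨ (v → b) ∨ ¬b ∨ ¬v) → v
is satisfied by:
  {v: True}


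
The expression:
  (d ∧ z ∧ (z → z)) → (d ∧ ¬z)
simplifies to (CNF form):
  ¬d ∨ ¬z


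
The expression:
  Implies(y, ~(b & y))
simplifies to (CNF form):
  ~b | ~y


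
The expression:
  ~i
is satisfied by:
  {i: False}


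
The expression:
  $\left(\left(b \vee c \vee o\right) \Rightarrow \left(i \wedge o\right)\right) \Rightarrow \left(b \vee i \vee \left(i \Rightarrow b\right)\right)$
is always true.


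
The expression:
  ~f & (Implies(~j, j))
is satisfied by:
  {j: True, f: False}


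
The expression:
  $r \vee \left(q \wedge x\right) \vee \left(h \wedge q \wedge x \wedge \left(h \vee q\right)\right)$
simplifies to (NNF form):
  $r \vee \left(q \wedge x\right)$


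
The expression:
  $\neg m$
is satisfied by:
  {m: False}


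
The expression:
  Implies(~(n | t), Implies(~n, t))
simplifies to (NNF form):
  n | t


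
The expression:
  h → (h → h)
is always true.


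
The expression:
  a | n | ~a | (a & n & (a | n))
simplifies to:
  True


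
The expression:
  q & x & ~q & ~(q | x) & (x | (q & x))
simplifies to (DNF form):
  False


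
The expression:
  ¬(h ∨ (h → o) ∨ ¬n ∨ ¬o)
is never true.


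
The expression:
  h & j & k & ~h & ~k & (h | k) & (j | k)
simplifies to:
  False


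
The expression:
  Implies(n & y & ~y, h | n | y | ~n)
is always true.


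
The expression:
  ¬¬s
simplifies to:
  s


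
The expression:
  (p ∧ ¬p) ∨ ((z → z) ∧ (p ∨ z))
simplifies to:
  p ∨ z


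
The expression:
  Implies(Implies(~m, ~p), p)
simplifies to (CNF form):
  p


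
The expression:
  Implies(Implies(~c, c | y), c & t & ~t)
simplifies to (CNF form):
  ~c & ~y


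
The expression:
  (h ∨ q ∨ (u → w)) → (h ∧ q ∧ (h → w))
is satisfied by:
  {q: True, w: True, u: True, h: True}
  {q: True, w: True, h: True, u: False}
  {u: True, q: False, h: False, w: False}


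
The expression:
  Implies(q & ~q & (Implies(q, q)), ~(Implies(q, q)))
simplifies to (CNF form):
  True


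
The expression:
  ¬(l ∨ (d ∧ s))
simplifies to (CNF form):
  ¬l ∧ (¬d ∨ ¬s)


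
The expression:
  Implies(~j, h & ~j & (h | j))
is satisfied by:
  {h: True, j: True}
  {h: True, j: False}
  {j: True, h: False}


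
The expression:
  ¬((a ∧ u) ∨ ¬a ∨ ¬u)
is never true.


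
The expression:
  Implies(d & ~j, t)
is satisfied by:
  {t: True, j: True, d: False}
  {t: True, j: False, d: False}
  {j: True, t: False, d: False}
  {t: False, j: False, d: False}
  {d: True, t: True, j: True}
  {d: True, t: True, j: False}
  {d: True, j: True, t: False}


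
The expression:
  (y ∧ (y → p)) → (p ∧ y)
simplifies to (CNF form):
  True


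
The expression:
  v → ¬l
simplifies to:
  ¬l ∨ ¬v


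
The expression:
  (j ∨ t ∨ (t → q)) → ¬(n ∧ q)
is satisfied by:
  {q: False, n: False}
  {n: True, q: False}
  {q: True, n: False}


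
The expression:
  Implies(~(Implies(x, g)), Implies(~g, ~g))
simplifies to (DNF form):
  True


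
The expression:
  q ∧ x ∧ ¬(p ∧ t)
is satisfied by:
  {x: True, q: True, p: False, t: False}
  {t: True, x: True, q: True, p: False}
  {p: True, x: True, q: True, t: False}


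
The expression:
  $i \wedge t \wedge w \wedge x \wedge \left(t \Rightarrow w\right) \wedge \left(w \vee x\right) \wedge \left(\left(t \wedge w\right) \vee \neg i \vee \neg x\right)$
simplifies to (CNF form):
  $i \wedge t \wedge w \wedge x$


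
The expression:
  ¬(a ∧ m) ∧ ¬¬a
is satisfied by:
  {a: True, m: False}


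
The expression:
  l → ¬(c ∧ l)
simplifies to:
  ¬c ∨ ¬l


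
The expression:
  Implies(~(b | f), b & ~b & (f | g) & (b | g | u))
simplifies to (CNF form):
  b | f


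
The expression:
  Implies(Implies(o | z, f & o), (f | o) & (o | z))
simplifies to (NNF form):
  o | z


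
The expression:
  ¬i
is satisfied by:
  {i: False}


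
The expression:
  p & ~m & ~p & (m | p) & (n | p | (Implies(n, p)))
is never true.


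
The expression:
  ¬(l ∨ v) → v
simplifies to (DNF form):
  l ∨ v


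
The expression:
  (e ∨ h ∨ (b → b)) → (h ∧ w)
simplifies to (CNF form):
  h ∧ w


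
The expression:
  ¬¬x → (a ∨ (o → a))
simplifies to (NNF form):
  a ∨ ¬o ∨ ¬x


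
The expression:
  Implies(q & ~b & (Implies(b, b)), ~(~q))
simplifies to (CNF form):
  True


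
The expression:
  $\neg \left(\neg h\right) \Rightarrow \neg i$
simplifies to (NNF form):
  $\neg h \vee \neg i$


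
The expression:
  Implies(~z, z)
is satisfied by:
  {z: True}


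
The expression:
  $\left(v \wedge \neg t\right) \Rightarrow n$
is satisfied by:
  {n: True, t: True, v: False}
  {n: True, v: False, t: False}
  {t: True, v: False, n: False}
  {t: False, v: False, n: False}
  {n: True, t: True, v: True}
  {n: True, v: True, t: False}
  {t: True, v: True, n: False}


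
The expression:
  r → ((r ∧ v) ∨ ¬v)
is always true.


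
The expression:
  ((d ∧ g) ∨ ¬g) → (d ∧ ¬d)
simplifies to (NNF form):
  g ∧ ¬d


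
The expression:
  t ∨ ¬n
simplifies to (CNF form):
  t ∨ ¬n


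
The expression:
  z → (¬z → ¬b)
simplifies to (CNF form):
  True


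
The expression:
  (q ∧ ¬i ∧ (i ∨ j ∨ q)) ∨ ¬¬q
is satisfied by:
  {q: True}


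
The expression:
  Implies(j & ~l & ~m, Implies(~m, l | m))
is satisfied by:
  {m: True, l: True, j: False}
  {m: True, l: False, j: False}
  {l: True, m: False, j: False}
  {m: False, l: False, j: False}
  {j: True, m: True, l: True}
  {j: True, m: True, l: False}
  {j: True, l: True, m: False}


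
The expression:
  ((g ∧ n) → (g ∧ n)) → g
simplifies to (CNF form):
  g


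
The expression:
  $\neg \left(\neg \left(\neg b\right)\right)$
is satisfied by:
  {b: False}


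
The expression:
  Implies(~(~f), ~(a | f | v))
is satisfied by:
  {f: False}


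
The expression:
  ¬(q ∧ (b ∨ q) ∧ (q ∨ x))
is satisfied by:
  {q: False}


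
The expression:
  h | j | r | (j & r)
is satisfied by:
  {r: True, h: True, j: True}
  {r: True, h: True, j: False}
  {r: True, j: True, h: False}
  {r: True, j: False, h: False}
  {h: True, j: True, r: False}
  {h: True, j: False, r: False}
  {j: True, h: False, r: False}


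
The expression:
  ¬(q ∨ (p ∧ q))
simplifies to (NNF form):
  ¬q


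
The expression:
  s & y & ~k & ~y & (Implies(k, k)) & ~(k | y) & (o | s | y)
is never true.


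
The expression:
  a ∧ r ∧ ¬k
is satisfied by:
  {r: True, a: True, k: False}


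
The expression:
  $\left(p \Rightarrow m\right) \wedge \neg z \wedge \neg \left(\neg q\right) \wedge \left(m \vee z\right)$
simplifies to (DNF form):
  $m \wedge q \wedge \neg z$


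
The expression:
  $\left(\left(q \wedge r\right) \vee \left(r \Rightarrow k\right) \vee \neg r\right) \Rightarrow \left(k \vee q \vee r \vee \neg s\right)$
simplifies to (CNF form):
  $k \vee q \vee r \vee \neg s$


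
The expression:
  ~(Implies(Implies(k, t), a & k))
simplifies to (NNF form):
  ~k | (t & ~a)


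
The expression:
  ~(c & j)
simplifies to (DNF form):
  ~c | ~j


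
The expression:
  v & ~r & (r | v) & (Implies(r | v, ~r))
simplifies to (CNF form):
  v & ~r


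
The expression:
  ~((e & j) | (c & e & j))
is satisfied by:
  {e: False, j: False}
  {j: True, e: False}
  {e: True, j: False}


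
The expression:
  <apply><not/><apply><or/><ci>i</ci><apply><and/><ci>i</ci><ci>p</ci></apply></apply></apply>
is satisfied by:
  {i: False}


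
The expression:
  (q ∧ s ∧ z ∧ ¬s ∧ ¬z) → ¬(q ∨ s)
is always true.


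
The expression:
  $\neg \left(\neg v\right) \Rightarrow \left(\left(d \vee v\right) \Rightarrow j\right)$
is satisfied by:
  {j: True, v: False}
  {v: False, j: False}
  {v: True, j: True}


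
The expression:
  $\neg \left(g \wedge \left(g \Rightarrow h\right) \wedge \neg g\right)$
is always true.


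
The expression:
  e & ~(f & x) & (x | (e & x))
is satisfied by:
  {e: True, x: True, f: False}


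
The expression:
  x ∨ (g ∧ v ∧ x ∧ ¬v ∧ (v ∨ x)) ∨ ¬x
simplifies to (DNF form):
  True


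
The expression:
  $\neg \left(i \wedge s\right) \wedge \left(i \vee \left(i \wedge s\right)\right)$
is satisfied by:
  {i: True, s: False}


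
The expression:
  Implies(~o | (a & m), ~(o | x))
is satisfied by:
  {o: True, x: False, m: False, a: False}
  {a: True, o: True, x: False, m: False}
  {o: True, m: True, x: False, a: False}
  {o: True, x: True, m: False, a: False}
  {o: True, a: True, x: True, m: False}
  {o: True, m: True, x: True, a: False}
  {a: False, x: False, m: False, o: False}
  {a: True, x: False, m: False, o: False}
  {m: True, a: False, x: False, o: False}
  {a: True, m: True, x: False, o: False}


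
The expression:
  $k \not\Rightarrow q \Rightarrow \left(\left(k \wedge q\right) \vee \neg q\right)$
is always true.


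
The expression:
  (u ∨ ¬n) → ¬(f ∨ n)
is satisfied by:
  {u: False, f: False, n: False}
  {n: True, u: False, f: False}
  {n: True, f: True, u: False}
  {u: True, f: False, n: False}


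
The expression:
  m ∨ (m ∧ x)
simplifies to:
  m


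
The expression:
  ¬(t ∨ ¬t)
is never true.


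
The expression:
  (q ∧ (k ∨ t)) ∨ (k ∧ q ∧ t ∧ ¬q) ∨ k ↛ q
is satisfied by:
  {k: True, q: True, t: True}
  {k: True, q: True, t: False}
  {k: True, t: True, q: False}
  {k: True, t: False, q: False}
  {q: True, t: True, k: False}


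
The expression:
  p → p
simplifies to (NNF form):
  True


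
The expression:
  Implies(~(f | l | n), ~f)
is always true.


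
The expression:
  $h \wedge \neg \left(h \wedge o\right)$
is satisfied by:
  {h: True, o: False}


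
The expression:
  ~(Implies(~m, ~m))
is never true.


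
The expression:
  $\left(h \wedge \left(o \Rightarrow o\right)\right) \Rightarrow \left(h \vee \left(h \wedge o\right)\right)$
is always true.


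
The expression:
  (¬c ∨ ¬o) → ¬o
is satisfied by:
  {c: True, o: False}
  {o: False, c: False}
  {o: True, c: True}


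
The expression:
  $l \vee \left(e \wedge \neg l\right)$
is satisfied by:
  {l: True, e: True}
  {l: True, e: False}
  {e: True, l: False}


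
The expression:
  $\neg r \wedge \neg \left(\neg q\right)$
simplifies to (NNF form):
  $q \wedge \neg r$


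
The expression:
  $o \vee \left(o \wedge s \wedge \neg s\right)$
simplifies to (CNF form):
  $o$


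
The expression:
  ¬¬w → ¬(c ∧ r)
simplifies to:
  ¬c ∨ ¬r ∨ ¬w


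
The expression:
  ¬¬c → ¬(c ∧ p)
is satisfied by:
  {p: False, c: False}
  {c: True, p: False}
  {p: True, c: False}


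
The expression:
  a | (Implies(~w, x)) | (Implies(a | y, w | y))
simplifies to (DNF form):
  True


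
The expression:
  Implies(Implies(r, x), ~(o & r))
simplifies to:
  ~o | ~r | ~x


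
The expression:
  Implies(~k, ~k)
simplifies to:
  True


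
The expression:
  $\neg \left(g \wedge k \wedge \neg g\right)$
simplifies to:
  $\text{True}$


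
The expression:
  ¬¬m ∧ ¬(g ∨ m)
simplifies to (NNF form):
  False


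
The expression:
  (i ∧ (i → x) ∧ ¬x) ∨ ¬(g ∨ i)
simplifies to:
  ¬g ∧ ¬i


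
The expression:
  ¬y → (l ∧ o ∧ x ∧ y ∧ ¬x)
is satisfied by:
  {y: True}


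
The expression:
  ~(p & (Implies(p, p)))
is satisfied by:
  {p: False}


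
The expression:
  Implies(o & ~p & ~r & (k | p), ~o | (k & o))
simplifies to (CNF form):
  True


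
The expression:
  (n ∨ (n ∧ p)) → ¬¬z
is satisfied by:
  {z: True, n: False}
  {n: False, z: False}
  {n: True, z: True}


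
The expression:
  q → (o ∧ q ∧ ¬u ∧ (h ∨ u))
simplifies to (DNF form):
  (h ∧ o ∧ ¬u) ∨ ¬q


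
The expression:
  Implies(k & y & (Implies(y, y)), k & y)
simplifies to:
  True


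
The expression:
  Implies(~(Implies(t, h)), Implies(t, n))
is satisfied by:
  {n: True, h: True, t: False}
  {n: True, h: False, t: False}
  {h: True, n: False, t: False}
  {n: False, h: False, t: False}
  {n: True, t: True, h: True}
  {n: True, t: True, h: False}
  {t: True, h: True, n: False}


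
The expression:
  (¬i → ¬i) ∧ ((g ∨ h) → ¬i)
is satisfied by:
  {g: False, i: False, h: False}
  {h: True, g: False, i: False}
  {g: True, h: False, i: False}
  {h: True, g: True, i: False}
  {i: True, h: False, g: False}


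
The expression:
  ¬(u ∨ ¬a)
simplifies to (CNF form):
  a ∧ ¬u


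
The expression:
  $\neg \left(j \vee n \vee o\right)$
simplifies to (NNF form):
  $\neg j \wedge \neg n \wedge \neg o$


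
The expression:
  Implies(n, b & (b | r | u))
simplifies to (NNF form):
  b | ~n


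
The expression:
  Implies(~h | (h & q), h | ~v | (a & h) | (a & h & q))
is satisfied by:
  {h: True, v: False}
  {v: False, h: False}
  {v: True, h: True}


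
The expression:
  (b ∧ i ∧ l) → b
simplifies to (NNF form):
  True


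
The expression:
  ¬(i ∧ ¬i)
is always true.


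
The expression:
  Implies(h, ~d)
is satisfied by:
  {h: False, d: False}
  {d: True, h: False}
  {h: True, d: False}


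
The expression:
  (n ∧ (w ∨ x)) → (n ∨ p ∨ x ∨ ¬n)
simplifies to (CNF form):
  True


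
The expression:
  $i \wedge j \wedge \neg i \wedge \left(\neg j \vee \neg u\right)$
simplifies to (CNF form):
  $\text{False}$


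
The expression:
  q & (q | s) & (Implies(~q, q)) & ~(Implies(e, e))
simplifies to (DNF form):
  False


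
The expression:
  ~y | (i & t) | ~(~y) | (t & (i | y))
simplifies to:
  True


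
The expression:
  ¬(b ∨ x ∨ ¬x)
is never true.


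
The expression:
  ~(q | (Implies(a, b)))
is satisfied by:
  {a: True, q: False, b: False}


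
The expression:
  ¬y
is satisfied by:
  {y: False}


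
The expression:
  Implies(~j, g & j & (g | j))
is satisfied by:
  {j: True}


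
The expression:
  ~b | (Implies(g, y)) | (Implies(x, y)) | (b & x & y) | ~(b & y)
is always true.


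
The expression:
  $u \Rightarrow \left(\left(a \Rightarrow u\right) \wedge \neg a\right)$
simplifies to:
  $\neg a \vee \neg u$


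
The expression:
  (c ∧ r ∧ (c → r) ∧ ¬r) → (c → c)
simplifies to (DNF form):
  True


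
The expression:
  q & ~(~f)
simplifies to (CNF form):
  f & q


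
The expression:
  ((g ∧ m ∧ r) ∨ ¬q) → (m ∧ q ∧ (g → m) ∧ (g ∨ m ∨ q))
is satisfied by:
  {q: True}


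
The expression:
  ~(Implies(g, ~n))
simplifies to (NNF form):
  g & n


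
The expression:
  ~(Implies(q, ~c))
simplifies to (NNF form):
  c & q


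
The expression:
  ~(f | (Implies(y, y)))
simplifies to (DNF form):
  False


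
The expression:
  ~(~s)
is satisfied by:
  {s: True}


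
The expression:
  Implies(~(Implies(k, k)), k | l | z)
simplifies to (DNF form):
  True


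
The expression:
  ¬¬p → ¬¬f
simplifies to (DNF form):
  f ∨ ¬p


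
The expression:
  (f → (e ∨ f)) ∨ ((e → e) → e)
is always true.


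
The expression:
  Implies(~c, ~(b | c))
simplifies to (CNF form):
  c | ~b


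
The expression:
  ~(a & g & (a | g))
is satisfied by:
  {g: False, a: False}
  {a: True, g: False}
  {g: True, a: False}


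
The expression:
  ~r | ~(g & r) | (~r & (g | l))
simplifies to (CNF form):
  ~g | ~r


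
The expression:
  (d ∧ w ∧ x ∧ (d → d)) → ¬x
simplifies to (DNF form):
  ¬d ∨ ¬w ∨ ¬x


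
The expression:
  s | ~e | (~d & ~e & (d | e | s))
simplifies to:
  s | ~e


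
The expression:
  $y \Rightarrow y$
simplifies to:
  $\text{True}$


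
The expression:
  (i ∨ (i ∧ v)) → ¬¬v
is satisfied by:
  {v: True, i: False}
  {i: False, v: False}
  {i: True, v: True}


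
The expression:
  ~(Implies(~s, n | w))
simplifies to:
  ~n & ~s & ~w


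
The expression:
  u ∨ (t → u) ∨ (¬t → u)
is always true.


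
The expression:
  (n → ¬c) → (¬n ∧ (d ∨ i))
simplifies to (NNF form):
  (c ∧ n) ∨ (d ∧ ¬n) ∨ (i ∧ ¬n)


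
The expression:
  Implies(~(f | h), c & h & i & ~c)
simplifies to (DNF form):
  f | h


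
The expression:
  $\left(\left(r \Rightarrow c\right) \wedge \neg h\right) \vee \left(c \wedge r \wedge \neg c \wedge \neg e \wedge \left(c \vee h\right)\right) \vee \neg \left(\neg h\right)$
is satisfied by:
  {c: True, h: True, r: False}
  {c: True, h: False, r: False}
  {h: True, c: False, r: False}
  {c: False, h: False, r: False}
  {r: True, c: True, h: True}
  {r: True, c: True, h: False}
  {r: True, h: True, c: False}


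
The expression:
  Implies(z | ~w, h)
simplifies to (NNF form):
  h | (w & ~z)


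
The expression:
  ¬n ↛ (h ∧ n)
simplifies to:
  ¬n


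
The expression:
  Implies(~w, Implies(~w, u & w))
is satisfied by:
  {w: True}


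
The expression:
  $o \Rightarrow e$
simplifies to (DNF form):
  $e \vee \neg o$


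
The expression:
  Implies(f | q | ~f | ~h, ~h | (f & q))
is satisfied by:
  {f: True, q: True, h: False}
  {f: True, q: False, h: False}
  {q: True, f: False, h: False}
  {f: False, q: False, h: False}
  {h: True, f: True, q: True}


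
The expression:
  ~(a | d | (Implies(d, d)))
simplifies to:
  False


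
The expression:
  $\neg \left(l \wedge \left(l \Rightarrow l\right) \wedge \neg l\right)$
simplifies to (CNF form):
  $\text{True}$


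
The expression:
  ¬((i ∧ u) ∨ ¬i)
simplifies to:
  i ∧ ¬u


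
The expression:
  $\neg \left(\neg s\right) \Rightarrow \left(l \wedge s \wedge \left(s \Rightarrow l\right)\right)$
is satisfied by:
  {l: True, s: False}
  {s: False, l: False}
  {s: True, l: True}


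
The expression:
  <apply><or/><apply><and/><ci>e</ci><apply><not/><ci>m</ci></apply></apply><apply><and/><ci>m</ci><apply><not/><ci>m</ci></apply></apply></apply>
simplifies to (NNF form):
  <apply><and/><ci>e</ci><apply><not/><ci>m</ci></apply></apply>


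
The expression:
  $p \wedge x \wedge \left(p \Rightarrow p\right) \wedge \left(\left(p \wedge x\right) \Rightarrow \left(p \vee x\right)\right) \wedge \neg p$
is never true.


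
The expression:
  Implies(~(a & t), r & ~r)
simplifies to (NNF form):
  a & t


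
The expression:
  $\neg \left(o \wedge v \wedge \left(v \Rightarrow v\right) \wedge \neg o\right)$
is always true.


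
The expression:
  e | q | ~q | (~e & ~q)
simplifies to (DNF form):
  True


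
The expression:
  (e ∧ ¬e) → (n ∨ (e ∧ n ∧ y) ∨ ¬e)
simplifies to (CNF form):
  True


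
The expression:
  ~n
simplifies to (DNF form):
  ~n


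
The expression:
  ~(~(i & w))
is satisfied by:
  {i: True, w: True}


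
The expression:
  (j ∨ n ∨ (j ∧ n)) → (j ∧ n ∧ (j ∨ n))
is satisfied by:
  {j: False, n: False}
  {n: True, j: True}


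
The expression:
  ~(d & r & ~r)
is always true.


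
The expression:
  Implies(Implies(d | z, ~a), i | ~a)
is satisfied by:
  {i: True, d: True, z: True, a: False}
  {i: True, d: True, z: False, a: False}
  {i: True, z: True, d: False, a: False}
  {i: True, z: False, d: False, a: False}
  {d: True, z: True, i: False, a: False}
  {d: True, i: False, z: False, a: False}
  {d: False, z: True, i: False, a: False}
  {d: False, i: False, z: False, a: False}
  {i: True, a: True, d: True, z: True}
  {i: True, a: True, d: True, z: False}
  {i: True, a: True, z: True, d: False}
  {i: True, a: True, z: False, d: False}
  {a: True, d: True, z: True, i: False}
  {a: True, d: True, z: False, i: False}
  {a: True, z: True, d: False, i: False}


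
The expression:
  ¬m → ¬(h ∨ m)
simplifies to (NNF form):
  m ∨ ¬h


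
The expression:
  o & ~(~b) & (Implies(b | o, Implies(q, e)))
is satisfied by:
  {e: True, b: True, o: True, q: False}
  {b: True, o: True, e: False, q: False}
  {q: True, e: True, b: True, o: True}


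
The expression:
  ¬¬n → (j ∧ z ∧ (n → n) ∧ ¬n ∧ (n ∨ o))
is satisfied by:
  {n: False}


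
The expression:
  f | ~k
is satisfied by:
  {f: True, k: False}
  {k: False, f: False}
  {k: True, f: True}


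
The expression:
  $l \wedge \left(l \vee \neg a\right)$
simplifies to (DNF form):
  $l$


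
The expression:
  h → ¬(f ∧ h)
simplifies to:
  ¬f ∨ ¬h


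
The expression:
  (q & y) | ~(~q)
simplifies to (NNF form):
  q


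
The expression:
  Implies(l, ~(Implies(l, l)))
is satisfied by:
  {l: False}


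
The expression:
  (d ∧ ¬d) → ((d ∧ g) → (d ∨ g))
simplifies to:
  True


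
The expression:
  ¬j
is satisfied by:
  {j: False}


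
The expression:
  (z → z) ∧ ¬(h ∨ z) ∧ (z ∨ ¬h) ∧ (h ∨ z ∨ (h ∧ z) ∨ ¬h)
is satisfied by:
  {h: False, z: False}


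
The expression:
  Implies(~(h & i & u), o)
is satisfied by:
  {i: True, o: True, u: True, h: True}
  {i: True, o: True, u: True, h: False}
  {i: True, o: True, h: True, u: False}
  {i: True, o: True, h: False, u: False}
  {o: True, u: True, h: True, i: False}
  {o: True, u: True, h: False, i: False}
  {o: True, u: False, h: True, i: False}
  {o: True, u: False, h: False, i: False}
  {i: True, u: True, h: True, o: False}


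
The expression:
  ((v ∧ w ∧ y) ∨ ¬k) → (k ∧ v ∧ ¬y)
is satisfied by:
  {k: True, w: False, v: False, y: False}
  {y: True, k: True, w: False, v: False}
  {v: True, k: True, w: False, y: False}
  {y: True, v: True, k: True, w: False}
  {w: True, k: True, y: False, v: False}
  {y: True, w: True, k: True, v: False}
  {v: True, w: True, k: True, y: False}


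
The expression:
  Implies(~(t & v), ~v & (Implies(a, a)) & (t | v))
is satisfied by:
  {t: True}


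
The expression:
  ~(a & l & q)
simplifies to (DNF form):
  ~a | ~l | ~q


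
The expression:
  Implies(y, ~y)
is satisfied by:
  {y: False}


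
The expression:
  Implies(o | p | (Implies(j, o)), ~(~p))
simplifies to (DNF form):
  p | (j & ~o)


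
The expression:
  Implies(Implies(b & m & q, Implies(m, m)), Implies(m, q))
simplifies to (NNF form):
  q | ~m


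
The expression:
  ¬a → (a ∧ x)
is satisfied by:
  {a: True}


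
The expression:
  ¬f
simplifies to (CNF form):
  ¬f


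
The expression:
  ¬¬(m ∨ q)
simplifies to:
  m ∨ q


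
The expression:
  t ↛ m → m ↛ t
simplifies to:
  m ∨ ¬t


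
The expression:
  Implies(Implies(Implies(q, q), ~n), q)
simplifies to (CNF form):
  n | q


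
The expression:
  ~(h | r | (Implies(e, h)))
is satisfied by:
  {e: True, r: False, h: False}


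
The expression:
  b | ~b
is always true.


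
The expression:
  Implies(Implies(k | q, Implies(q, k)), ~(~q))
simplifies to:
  q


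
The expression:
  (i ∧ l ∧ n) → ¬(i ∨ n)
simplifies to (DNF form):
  ¬i ∨ ¬l ∨ ¬n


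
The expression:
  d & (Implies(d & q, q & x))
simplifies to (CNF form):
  d & (x | ~q)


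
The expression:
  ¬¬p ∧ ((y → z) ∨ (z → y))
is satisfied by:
  {p: True}


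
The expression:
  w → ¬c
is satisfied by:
  {w: False, c: False}
  {c: True, w: False}
  {w: True, c: False}


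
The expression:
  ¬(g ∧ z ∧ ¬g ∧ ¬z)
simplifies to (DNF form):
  True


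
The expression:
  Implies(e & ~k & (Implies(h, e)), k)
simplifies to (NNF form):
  k | ~e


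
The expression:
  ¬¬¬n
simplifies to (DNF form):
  ¬n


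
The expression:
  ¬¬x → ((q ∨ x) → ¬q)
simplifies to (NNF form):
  ¬q ∨ ¬x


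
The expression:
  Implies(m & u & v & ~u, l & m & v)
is always true.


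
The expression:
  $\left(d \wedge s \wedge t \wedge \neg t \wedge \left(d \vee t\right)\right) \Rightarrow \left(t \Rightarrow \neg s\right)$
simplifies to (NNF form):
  $\text{True}$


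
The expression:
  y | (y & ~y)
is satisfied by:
  {y: True}


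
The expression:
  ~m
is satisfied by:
  {m: False}


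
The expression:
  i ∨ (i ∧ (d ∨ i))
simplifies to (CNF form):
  i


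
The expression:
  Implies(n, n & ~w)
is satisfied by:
  {w: False, n: False}
  {n: True, w: False}
  {w: True, n: False}


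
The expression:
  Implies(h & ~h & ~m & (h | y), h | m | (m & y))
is always true.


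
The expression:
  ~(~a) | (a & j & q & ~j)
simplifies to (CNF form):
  a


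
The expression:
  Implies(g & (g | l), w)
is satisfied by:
  {w: True, g: False}
  {g: False, w: False}
  {g: True, w: True}


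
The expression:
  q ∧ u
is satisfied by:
  {u: True, q: True}


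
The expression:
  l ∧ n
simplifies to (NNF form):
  l ∧ n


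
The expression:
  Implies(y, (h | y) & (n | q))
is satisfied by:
  {n: True, q: True, y: False}
  {n: True, q: False, y: False}
  {q: True, n: False, y: False}
  {n: False, q: False, y: False}
  {n: True, y: True, q: True}
  {n: True, y: True, q: False}
  {y: True, q: True, n: False}


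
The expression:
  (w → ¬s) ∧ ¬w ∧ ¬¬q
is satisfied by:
  {q: True, w: False}


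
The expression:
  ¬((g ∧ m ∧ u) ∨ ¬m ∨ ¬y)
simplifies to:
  m ∧ y ∧ (¬g ∨ ¬u)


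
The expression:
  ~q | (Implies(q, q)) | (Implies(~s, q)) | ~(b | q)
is always true.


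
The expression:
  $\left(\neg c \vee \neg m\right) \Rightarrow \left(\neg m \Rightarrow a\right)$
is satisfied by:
  {a: True, m: True}
  {a: True, m: False}
  {m: True, a: False}


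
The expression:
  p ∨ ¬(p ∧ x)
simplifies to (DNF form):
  True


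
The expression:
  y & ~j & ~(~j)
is never true.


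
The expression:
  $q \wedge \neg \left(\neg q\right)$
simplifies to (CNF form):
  $q$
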